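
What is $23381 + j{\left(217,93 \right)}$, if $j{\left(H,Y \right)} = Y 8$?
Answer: $24125$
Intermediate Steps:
$j{\left(H,Y \right)} = 8 Y$
$23381 + j{\left(217,93 \right)} = 23381 + 8 \cdot 93 = 23381 + 744 = 24125$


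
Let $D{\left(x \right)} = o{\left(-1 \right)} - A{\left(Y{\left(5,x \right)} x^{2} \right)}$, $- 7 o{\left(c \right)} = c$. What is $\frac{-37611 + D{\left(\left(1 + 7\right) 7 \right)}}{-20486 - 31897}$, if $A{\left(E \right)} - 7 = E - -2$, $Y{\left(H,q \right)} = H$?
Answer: $\frac{373099}{366681} \approx 1.0175$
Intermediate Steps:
$A{\left(E \right)} = 9 + E$ ($A{\left(E \right)} = 7 + \left(E - -2\right) = 7 + \left(E + 2\right) = 7 + \left(2 + E\right) = 9 + E$)
$o{\left(c \right)} = - \frac{c}{7}$
$D{\left(x \right)} = - \frac{62}{7} - 5 x^{2}$ ($D{\left(x \right)} = \left(- \frac{1}{7}\right) \left(-1\right) - \left(9 + 5 x^{2}\right) = \frac{1}{7} - \left(9 + 5 x^{2}\right) = - \frac{62}{7} - 5 x^{2}$)
$\frac{-37611 + D{\left(\left(1 + 7\right) 7 \right)}}{-20486 - 31897} = \frac{-37611 - \left(\frac{62}{7} + 5 \left(\left(1 + 7\right) 7\right)^{2}\right)}{-20486 - 31897} = \frac{-37611 - \left(\frac{62}{7} + 5 \left(8 \cdot 7\right)^{2}\right)}{-52383} = \left(-37611 - \left(\frac{62}{7} + 5 \cdot 56^{2}\right)\right) \left(- \frac{1}{52383}\right) = \left(-37611 - \frac{109822}{7}\right) \left(- \frac{1}{52383}\right) = \left(- \frac{373099}{7}\right) \left(- \frac{1}{52383}\right) = \frac{373099}{366681}$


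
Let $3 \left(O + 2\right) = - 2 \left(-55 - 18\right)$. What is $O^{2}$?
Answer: $\frac{19600}{9} \approx 2177.8$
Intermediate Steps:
$O = \frac{140}{3}$ ($O = -2 + \frac{\left(-2\right) \left(-55 - 18\right)}{3} = -2 + \frac{\left(-2\right) \left(-73\right)}{3} = -2 + \frac{1}{3} \cdot 146 = -2 + \frac{146}{3} = \frac{140}{3} \approx 46.667$)
$O^{2} = \left(\frac{140}{3}\right)^{2} = \frac{19600}{9}$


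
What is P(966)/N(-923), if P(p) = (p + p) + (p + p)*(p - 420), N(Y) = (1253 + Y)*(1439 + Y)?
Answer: 88067/14190 ≈ 6.2063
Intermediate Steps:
P(p) = 2*p + 2*p*(-420 + p) (P(p) = 2*p + (2*p)*(-420 + p) = 2*p + 2*p*(-420 + p))
P(966)/N(-923) = (2*966*(-419 + 966))/(1803067 + (-923)² + 2692*(-923)) = (2*966*547)/(1803067 + 851929 - 2484716) = 1056804/170280 = 1056804*(1/170280) = 88067/14190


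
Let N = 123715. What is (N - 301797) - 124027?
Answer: -302109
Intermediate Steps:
(N - 301797) - 124027 = (123715 - 301797) - 124027 = -178082 - 124027 = -302109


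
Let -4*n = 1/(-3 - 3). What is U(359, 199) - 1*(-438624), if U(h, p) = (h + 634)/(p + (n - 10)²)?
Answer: 75332050848/171745 ≈ 4.3863e+5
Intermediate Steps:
n = 1/24 (n = -1/(4*(-3 - 3)) = -¼/(-6) = -¼*(-⅙) = 1/24 ≈ 0.041667)
U(h, p) = (634 + h)/(57121/576 + p) (U(h, p) = (h + 634)/(p + (1/24 - 10)²) = (634 + h)/(p + (-239/24)²) = (634 + h)/(p + 57121/576) = (634 + h)/(57121/576 + p))
U(359, 199) - 1*(-438624) = 576*(634 + 359)/(57121 + 576*199) - 1*(-438624) = 576*993/(57121 + 114624) + 438624 = 576*993/171745 + 438624 = 576*(1/171745)*993 + 438624 = 571968/171745 + 438624 = 75332050848/171745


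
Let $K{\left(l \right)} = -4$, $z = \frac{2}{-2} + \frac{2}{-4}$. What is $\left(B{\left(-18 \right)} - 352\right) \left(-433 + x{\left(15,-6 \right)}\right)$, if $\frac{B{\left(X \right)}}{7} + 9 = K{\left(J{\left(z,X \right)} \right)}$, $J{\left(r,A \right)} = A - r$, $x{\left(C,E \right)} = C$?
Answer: $185174$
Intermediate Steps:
$z = - \frac{3}{2}$ ($z = 2 \left(- \frac{1}{2}\right) + 2 \left(- \frac{1}{4}\right) = -1 - \frac{1}{2} = - \frac{3}{2} \approx -1.5$)
$B{\left(X \right)} = -91$ ($B{\left(X \right)} = -63 + 7 \left(-4\right) = -63 - 28 = -91$)
$\left(B{\left(-18 \right)} - 352\right) \left(-433 + x{\left(15,-6 \right)}\right) = \left(-91 - 352\right) \left(-433 + 15\right) = \left(-443\right) \left(-418\right) = 185174$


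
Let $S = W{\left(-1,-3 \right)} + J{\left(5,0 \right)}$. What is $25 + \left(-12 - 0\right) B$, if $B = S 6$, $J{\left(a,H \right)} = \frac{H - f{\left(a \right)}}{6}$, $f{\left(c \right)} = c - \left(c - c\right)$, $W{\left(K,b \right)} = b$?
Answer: $301$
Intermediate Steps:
$f{\left(c \right)} = c$ ($f{\left(c \right)} = c - 0 = c + 0 = c$)
$J{\left(a,H \right)} = - \frac{a}{6} + \frac{H}{6}$ ($J{\left(a,H \right)} = \frac{H - a}{6} = \left(H - a\right) \frac{1}{6} = - \frac{a}{6} + \frac{H}{6}$)
$S = - \frac{23}{6}$ ($S = -3 + \left(\left(- \frac{1}{6}\right) 5 + \frac{1}{6} \cdot 0\right) = -3 + \left(- \frac{5}{6} + 0\right) = -3 - \frac{5}{6} = - \frac{23}{6} \approx -3.8333$)
$B = -23$ ($B = \left(- \frac{23}{6}\right) 6 = -23$)
$25 + \left(-12 - 0\right) B = 25 + \left(-12 - 0\right) \left(-23\right) = 25 + \left(-12 + 0\right) \left(-23\right) = 25 - -276 = 25 + 276 = 301$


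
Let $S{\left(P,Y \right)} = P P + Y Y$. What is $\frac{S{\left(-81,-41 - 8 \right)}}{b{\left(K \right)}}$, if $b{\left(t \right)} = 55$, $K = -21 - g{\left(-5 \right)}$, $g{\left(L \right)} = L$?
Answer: $\frac{8962}{55} \approx 162.95$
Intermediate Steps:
$K = -16$ ($K = -21 - -5 = -21 + 5 = -16$)
$S{\left(P,Y \right)} = P^{2} + Y^{2}$
$\frac{S{\left(-81,-41 - 8 \right)}}{b{\left(K \right)}} = \frac{\left(-81\right)^{2} + \left(-41 - 8\right)^{2}}{55} = \left(6561 + \left(-41 - 8\right)^{2}\right) \frac{1}{55} = \left(6561 + \left(-49\right)^{2}\right) \frac{1}{55} = \left(6561 + 2401\right) \frac{1}{55} = 8962 \cdot \frac{1}{55} = \frac{8962}{55}$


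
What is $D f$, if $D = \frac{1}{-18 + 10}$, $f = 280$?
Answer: $-35$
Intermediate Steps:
$D = - \frac{1}{8}$ ($D = \frac{1}{-8} = - \frac{1}{8} \approx -0.125$)
$D f = \left(- \frac{1}{8}\right) 280 = -35$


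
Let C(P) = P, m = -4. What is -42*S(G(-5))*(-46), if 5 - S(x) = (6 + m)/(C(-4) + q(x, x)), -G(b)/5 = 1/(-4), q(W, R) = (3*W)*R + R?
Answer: 237636/31 ≈ 7665.7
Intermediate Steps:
q(W, R) = R + 3*R*W (q(W, R) = 3*R*W + R = R + 3*R*W)
G(b) = 5/4 (G(b) = -5/(-4) = -5*(-1/4) = 5/4)
S(x) = 5 - 2/(-4 + x*(1 + 3*x)) (S(x) = 5 - (6 - 4)/(-4 + x*(1 + 3*x)) = 5 - 2/(-4 + x*(1 + 3*x)))
-42*S(G(-5))*(-46) = -42*(-22 + 5*(5/4)*(1 + 3*(5/4)))/(-4 + 5*(1 + 3*(5/4))/4)*(-46) = -42*(-22 + 5*(5/4)*(1 + 15/4))/(-4 + 5*(1 + 15/4)/4)*(-46) = -42*(-22 + 5*(5/4)*(19/4))/(-4 + (5/4)*(19/4))*(-46) = -42*(-22 + 475/16)/(-4 + 95/16)*(-46) = -42*123/(31/16*16)*(-46) = -672*123/(31*16)*(-46) = -42*123/31*(-46) = -5166/31*(-46) = 237636/31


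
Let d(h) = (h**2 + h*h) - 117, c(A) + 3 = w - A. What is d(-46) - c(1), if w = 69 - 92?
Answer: 4142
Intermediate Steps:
w = -23
c(A) = -26 - A (c(A) = -3 + (-23 - A) = -26 - A)
d(h) = -117 + 2*h**2 (d(h) = (h**2 + h**2) - 117 = 2*h**2 - 117 = -117 + 2*h**2)
d(-46) - c(1) = (-117 + 2*(-46)**2) - (-26 - 1*1) = (-117 + 2*2116) - (-26 - 1) = (-117 + 4232) - 1*(-27) = 4115 + 27 = 4142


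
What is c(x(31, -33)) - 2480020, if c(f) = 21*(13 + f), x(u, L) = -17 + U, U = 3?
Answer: -2480041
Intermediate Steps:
x(u, L) = -14 (x(u, L) = -17 + 3 = -14)
c(f) = 273 + 21*f
c(x(31, -33)) - 2480020 = (273 + 21*(-14)) - 2480020 = (273 - 294) - 2480020 = -21 - 2480020 = -2480041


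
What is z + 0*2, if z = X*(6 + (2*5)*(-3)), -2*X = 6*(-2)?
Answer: -144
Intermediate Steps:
X = 6 (X = -3*(-2) = -½*(-12) = 6)
z = -144 (z = 6*(6 + (2*5)*(-3)) = 6*(6 + 10*(-3)) = 6*(6 - 30) = 6*(-24) = -144)
z + 0*2 = -144 + 0*2 = -144 + 0 = -144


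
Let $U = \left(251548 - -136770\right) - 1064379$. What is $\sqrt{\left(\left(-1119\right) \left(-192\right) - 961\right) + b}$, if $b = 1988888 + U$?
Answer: $\sqrt{1526714} \approx 1235.6$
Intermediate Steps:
$U = -676061$ ($U = \left(251548 + 136770\right) - 1064379 = 388318 - 1064379 = -676061$)
$b = 1312827$ ($b = 1988888 - 676061 = 1312827$)
$\sqrt{\left(\left(-1119\right) \left(-192\right) - 961\right) + b} = \sqrt{\left(\left(-1119\right) \left(-192\right) - 961\right) + 1312827} = \sqrt{\left(214848 - 961\right) + 1312827} = \sqrt{213887 + 1312827} = \sqrt{1526714}$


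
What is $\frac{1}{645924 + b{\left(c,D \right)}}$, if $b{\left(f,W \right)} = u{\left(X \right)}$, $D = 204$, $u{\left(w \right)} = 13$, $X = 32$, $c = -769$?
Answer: $\frac{1}{645937} \approx 1.5481 \cdot 10^{-6}$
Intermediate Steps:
$b{\left(f,W \right)} = 13$
$\frac{1}{645924 + b{\left(c,D \right)}} = \frac{1}{645924 + 13} = \frac{1}{645937}$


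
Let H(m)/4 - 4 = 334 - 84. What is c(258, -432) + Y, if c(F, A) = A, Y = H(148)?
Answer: 584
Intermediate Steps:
H(m) = 1016 (H(m) = 16 + 4*(334 - 84) = 16 + 4*250 = 16 + 1000 = 1016)
Y = 1016
c(258, -432) + Y = -432 + 1016 = 584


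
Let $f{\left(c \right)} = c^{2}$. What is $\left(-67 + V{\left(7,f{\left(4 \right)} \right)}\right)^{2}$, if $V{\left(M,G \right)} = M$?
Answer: $3600$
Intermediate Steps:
$\left(-67 + V{\left(7,f{\left(4 \right)} \right)}\right)^{2} = \left(-67 + 7\right)^{2} = \left(-60\right)^{2} = 3600$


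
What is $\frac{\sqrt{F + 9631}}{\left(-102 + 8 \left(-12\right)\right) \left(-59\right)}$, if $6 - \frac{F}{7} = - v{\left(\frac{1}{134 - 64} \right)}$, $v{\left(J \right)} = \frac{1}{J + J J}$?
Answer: $\frac{\sqrt{51196893}}{829422} \approx 0.0086267$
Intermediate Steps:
$v{\left(J \right)} = \frac{1}{J + J^{2}}$
$F = \frac{37282}{71}$ ($F = 42 - 7 \left(- \frac{1}{\frac{1}{134 - 64} \left(1 + \frac{1}{134 - 64}\right)}\right) = 42 - 7 \left(- \frac{1}{\frac{1}{70} \left(1 + \frac{1}{70}\right)}\right) = 42 - 7 \left(- \frac{\frac{1}{\frac{1}{70}}}{1 + \frac{1}{70}}\right) = 42 - 7 \left(- \frac{70}{\frac{71}{70}}\right) = 42 - 7 \left(- \frac{70 \cdot 70}{71}\right) = 42 - 7 \left(\left(-1\right) \frac{4900}{71}\right) = 42 - - \frac{34300}{71} = 42 + \frac{34300}{71} = \frac{37282}{71} \approx 525.1$)
$\frac{\sqrt{F + 9631}}{\left(-102 + 8 \left(-12\right)\right) \left(-59\right)} = \frac{\sqrt{\frac{37282}{71} + 9631}}{\left(-102 + 8 \left(-12\right)\right) \left(-59\right)} = \frac{\sqrt{\frac{721083}{71}}}{\left(-102 - 96\right) \left(-59\right)} = \frac{\frac{1}{71} \sqrt{51196893}}{\left(-198\right) \left(-59\right)} = \frac{\frac{1}{71} \sqrt{51196893}}{11682} = \frac{\sqrt{51196893}}{71} \cdot \frac{1}{11682} = \frac{\sqrt{51196893}}{829422}$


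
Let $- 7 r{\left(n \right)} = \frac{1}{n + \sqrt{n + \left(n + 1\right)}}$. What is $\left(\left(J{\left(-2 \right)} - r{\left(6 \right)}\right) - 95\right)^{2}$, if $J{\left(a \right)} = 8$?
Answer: $\frac{28004002}{3703} + \frac{28002 \sqrt{13}}{25921} \approx 7566.4$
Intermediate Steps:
$r{\left(n \right)} = - \frac{1}{7 \left(n + \sqrt{1 + 2 n}\right)}$ ($r{\left(n \right)} = - \frac{1}{7 \left(n + \sqrt{n + \left(n + 1\right)}\right)} = - \frac{1}{7 \left(n + \sqrt{n + \left(1 + n\right)}\right)} = - \frac{1}{7 \left(n + \sqrt{1 + 2 n}\right)}$)
$\left(\left(J{\left(-2 \right)} - r{\left(6 \right)}\right) - 95\right)^{2} = \left(\left(8 - - \frac{1}{7 \cdot 6 + 7 \sqrt{1 + 2 \cdot 6}}\right) - 95\right)^{2} = \left(\left(8 - - \frac{1}{42 + 7 \sqrt{1 + 12}}\right) - 95\right)^{2} = \left(\left(8 - - \frac{1}{42 + 7 \sqrt{13}}\right) - 95\right)^{2} = \left(\left(8 + \frac{1}{42 + 7 \sqrt{13}}\right) - 95\right)^{2} = \left(-87 + \frac{1}{42 + 7 \sqrt{13}}\right)^{2}$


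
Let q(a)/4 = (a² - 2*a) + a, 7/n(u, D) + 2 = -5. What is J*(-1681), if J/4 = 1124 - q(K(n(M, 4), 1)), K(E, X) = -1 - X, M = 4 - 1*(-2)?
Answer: -7396400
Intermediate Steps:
M = 6 (M = 4 + 2 = 6)
n(u, D) = -1 (n(u, D) = 7/(-2 - 5) = 7/(-7) = 7*(-⅐) = -1)
q(a) = -4*a + 4*a² (q(a) = 4*((a² - 2*a) + a) = 4*(a² - a) = -4*a + 4*a²)
J = 4400 (J = 4*(1124 - 4*(-1 - 1*1)*(-1 + (-1 - 1*1))) = 4*(1124 - 4*(-1 - 1)*(-1 + (-1 - 1))) = 4*(1124 - 4*(-2)*(-1 - 2)) = 4*(1124 - 4*(-2)*(-3)) = 4*(1124 - 1*24) = 4*(1124 - 24) = 4*1100 = 4400)
J*(-1681) = 4400*(-1681) = -7396400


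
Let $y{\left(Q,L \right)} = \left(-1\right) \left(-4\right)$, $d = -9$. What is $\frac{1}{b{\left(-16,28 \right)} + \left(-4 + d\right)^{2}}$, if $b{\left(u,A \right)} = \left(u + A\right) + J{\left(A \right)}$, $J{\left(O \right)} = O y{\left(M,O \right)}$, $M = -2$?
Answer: $\frac{1}{293} \approx 0.003413$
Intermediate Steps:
$y{\left(Q,L \right)} = 4$
$J{\left(O \right)} = 4 O$ ($J{\left(O \right)} = O 4 = 4 O$)
$b{\left(u,A \right)} = u + 5 A$ ($b{\left(u,A \right)} = \left(u + A\right) + 4 A = \left(A + u\right) + 4 A = u + 5 A$)
$\frac{1}{b{\left(-16,28 \right)} + \left(-4 + d\right)^{2}} = \frac{1}{\left(-16 + 5 \cdot 28\right) + \left(-4 - 9\right)^{2}} = \frac{1}{\left(-16 + 140\right) + \left(-13\right)^{2}} = \frac{1}{124 + 169} = \frac{1}{293}$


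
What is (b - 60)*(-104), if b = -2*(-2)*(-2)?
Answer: 7072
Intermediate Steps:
b = -8 (b = 4*(-2) = -8)
(b - 60)*(-104) = (-8 - 60)*(-104) = -68*(-104) = 7072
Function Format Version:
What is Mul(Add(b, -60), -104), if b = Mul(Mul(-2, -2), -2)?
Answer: 7072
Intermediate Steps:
b = -8 (b = Mul(4, -2) = -8)
Mul(Add(b, -60), -104) = Mul(Add(-8, -60), -104) = Mul(-68, -104) = 7072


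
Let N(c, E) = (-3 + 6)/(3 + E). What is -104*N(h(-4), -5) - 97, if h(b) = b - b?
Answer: 59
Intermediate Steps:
h(b) = 0
N(c, E) = 3/(3 + E)
-104*N(h(-4), -5) - 97 = -312/(3 - 5) - 97 = -312/(-2) - 97 = -312*(-1)/2 - 97 = -104*(-3/2) - 97 = 156 - 97 = 59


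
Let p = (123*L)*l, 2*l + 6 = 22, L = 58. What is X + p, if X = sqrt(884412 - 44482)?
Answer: 57072 + 13*sqrt(4970) ≈ 57989.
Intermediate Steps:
l = 8 (l = -3 + (1/2)*22 = -3 + 11 = 8)
X = 13*sqrt(4970) (X = sqrt(839930) = 13*sqrt(4970) ≈ 916.48)
p = 57072 (p = (123*58)*8 = 7134*8 = 57072)
X + p = 13*sqrt(4970) + 57072 = 57072 + 13*sqrt(4970)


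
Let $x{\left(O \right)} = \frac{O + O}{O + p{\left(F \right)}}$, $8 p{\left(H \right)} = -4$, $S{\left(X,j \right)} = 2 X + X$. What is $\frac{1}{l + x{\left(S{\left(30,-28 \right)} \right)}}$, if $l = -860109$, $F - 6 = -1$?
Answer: $- \frac{179}{153959151} \approx -1.1626 \cdot 10^{-6}$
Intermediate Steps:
$S{\left(X,j \right)} = 3 X$
$F = 5$ ($F = 6 - 1 = 5$)
$p{\left(H \right)} = - \frac{1}{2}$ ($p{\left(H \right)} = \frac{1}{8} \left(-4\right) = - \frac{1}{2}$)
$x{\left(O \right)} = \frac{2 O}{- \frac{1}{2} + O}$ ($x{\left(O \right)} = \frac{O + O}{O - \frac{1}{2}} = \frac{2 O}{- \frac{1}{2} + O}$)
$\frac{1}{l + x{\left(S{\left(30,-28 \right)} \right)}} = \frac{1}{-860109 + \frac{4 \cdot 3 \cdot 30}{-1 + 2 \cdot 3 \cdot 30}} = \frac{1}{-860109 + 4 \cdot 90 \frac{1}{-1 + 2 \cdot 90}} = \frac{1}{-860109 + 4 \cdot 90 \frac{1}{-1 + 180}} = \frac{1}{-860109 + 4 \cdot 90 \cdot \frac{1}{179}} = \frac{1}{-860109 + \frac{360}{179}} = \frac{1}{- \frac{153959151}{179}} = - \frac{179}{153959151}$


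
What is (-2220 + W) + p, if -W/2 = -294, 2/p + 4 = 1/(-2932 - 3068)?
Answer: -39181632/24001 ≈ -1632.5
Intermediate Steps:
p = -12000/24001 (p = 2/(-4 + 1/(-2932 - 3068)) = 2/(-4 + 1/(-6000)) = 2/(-4 - 1/6000) = 2/(-24001/6000) = 2*(-6000/24001) = -12000/24001 ≈ -0.49998)
W = 588 (W = -2*(-294) = 588)
(-2220 + W) + p = (-2220 + 588) - 12000/24001 = -1632 - 12000/24001 = -39181632/24001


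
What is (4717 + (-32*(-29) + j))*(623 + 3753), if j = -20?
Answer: 24615000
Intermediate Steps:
(4717 + (-32*(-29) + j))*(623 + 3753) = (4717 + (-32*(-29) - 20))*(623 + 3753) = (4717 + (928 - 20))*4376 = (4717 + 908)*4376 = 5625*4376 = 24615000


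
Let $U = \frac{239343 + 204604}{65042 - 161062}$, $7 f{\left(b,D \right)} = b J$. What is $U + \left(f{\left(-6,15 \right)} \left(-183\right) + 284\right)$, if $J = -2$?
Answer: $- \frac{23079789}{672140} \approx -34.338$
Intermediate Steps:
$f{\left(b,D \right)} = - \frac{2 b}{7}$ ($f{\left(b,D \right)} = \frac{b \left(-2\right)}{7} = \frac{\left(-2\right) b}{7} = - \frac{2 b}{7}$)
$U = - \frac{443947}{96020}$ ($U = \frac{443947}{-96020} = 443947 \left(- \frac{1}{96020}\right) = - \frac{443947}{96020} \approx -4.6235$)
$U + \left(f{\left(-6,15 \right)} \left(-183\right) + 284\right) = - \frac{443947}{96020} + \left(\left(- \frac{2}{7}\right) \left(-6\right) \left(-183\right) + 284\right) = - \frac{443947}{96020} + \left(\frac{12}{7} \left(-183\right) + 284\right) = - \frac{443947}{96020} + \left(- \frac{2196}{7} + 284\right) = - \frac{443947}{96020} - \frac{208}{7} = - \frac{23079789}{672140}$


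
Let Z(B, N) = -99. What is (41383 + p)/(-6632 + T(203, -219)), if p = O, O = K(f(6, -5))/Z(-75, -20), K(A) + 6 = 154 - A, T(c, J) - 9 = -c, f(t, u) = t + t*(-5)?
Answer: -4096745/675774 ≈ -6.0623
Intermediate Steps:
f(t, u) = -4*t (f(t, u) = t - 5*t = -4*t)
T(c, J) = 9 - c
K(A) = 148 - A (K(A) = -6 + (154 - A) = 148 - A)
O = -172/99 (O = (148 - (-4)*6)/(-99) = (148 - 1*(-24))*(-1/99) = (148 + 24)*(-1/99) = 172*(-1/99) = -172/99 ≈ -1.7374)
p = -172/99 ≈ -1.7374
(41383 + p)/(-6632 + T(203, -219)) = (41383 - 172/99)/(-6632 + (9 - 1*203)) = 4096745/(99*(-6632 + (9 - 203))) = 4096745/(99*(-6632 - 194)) = (4096745/99)/(-6826) = (4096745/99)*(-1/6826) = -4096745/675774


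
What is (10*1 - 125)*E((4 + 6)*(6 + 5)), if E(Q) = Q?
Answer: -12650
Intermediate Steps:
(10*1 - 125)*E((4 + 6)*(6 + 5)) = (10*1 - 125)*((4 + 6)*(6 + 5)) = (10 - 125)*(10*11) = -115*110 = -12650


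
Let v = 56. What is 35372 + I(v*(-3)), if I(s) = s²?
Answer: 63596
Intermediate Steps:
35372 + I(v*(-3)) = 35372 + (56*(-3))² = 35372 + (-168)² = 35372 + 28224 = 63596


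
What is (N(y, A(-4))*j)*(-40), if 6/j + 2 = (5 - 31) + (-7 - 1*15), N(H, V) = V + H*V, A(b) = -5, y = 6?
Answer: -168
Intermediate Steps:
j = -3/25 (j = 6/(-2 + ((5 - 31) + (-7 - 1*15))) = 6/(-2 + (-26 + (-7 - 15))) = 6/(-2 + (-26 - 22)) = 6/(-2 - 48) = 6/(-50) = 6*(-1/50) = -3/25 ≈ -0.12000)
(N(y, A(-4))*j)*(-40) = (-5*(1 + 6)*(-3/25))*(-40) = (-5*7*(-3/25))*(-40) = -35*(-3/25)*(-40) = (21/5)*(-40) = -168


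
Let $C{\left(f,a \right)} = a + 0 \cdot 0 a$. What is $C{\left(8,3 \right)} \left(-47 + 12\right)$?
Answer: $-105$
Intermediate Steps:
$C{\left(f,a \right)} = a$ ($C{\left(f,a \right)} = a + 0 a = a + 0 = a$)
$C{\left(8,3 \right)} \left(-47 + 12\right) = 3 \left(-47 + 12\right) = 3 \left(-35\right) = -105$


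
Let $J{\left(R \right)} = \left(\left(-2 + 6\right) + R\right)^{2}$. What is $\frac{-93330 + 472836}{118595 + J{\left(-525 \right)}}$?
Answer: $\frac{63251}{65006} \approx 0.973$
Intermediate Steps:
$J{\left(R \right)} = \left(4 + R\right)^{2}$
$\frac{-93330 + 472836}{118595 + J{\left(-525 \right)}} = \frac{-93330 + 472836}{118595 + \left(4 - 525\right)^{2}} = \frac{379506}{118595 + \left(-521\right)^{2}} = \frac{379506}{118595 + 271441} = \frac{379506}{390036} = 379506 \cdot \frac{1}{390036} = \frac{63251}{65006}$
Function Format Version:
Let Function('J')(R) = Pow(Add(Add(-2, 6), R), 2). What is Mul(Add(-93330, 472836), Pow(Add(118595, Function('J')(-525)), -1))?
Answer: Rational(63251, 65006) ≈ 0.97300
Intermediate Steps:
Function('J')(R) = Pow(Add(4, R), 2)
Mul(Add(-93330, 472836), Pow(Add(118595, Function('J')(-525)), -1)) = Mul(Add(-93330, 472836), Pow(Add(118595, Pow(Add(4, -525), 2)), -1)) = Mul(379506, Pow(Add(118595, Pow(-521, 2)), -1)) = Mul(379506, Pow(Add(118595, 271441), -1)) = Mul(379506, Pow(390036, -1)) = Mul(379506, Rational(1, 390036)) = Rational(63251, 65006)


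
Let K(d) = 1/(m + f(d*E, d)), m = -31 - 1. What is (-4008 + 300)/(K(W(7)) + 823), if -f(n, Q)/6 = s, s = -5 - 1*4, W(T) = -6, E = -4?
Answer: -81576/18107 ≈ -4.5052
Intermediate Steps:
m = -32
s = -9 (s = -5 - 4 = -9)
f(n, Q) = 54 (f(n, Q) = -6*(-9) = 54)
K(d) = 1/22 (K(d) = 1/(-32 + 54) = 1/22)
(-4008 + 300)/(K(W(7)) + 823) = (-4008 + 300)/(1/22 + 823) = -3708/18107/22 = -3708*22/18107 = -81576/18107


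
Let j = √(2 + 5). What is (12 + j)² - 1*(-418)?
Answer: 569 + 24*√7 ≈ 632.50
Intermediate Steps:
j = √7 ≈ 2.6458
(12 + j)² - 1*(-418) = (12 + √7)² - 1*(-418) = (12 + √7)² + 418 = 418 + (12 + √7)²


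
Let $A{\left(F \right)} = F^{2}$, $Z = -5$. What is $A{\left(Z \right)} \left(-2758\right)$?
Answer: $-68950$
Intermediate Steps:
$A{\left(Z \right)} \left(-2758\right) = \left(-5\right)^{2} \left(-2758\right) = 25 \left(-2758\right) = -68950$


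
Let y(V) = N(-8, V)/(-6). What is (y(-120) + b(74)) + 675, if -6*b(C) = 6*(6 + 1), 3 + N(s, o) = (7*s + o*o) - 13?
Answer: -1720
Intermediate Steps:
N(s, o) = -16 + o² + 7*s (N(s, o) = -3 + ((7*s + o*o) - 13) = -3 + ((7*s + o²) - 13) = -3 + ((o² + 7*s) - 13) = -3 + (-13 + o² + 7*s) = -16 + o² + 7*s)
b(C) = -7 (b(C) = -(6 + 1) = -7)
y(V) = 12 - V²/6 (y(V) = (-16 + V² + 7*(-8))/(-6) = (-16 + V² - 56)*(-⅙) = (-72 + V²)*(-⅙) = 12 - V²/6)
(y(-120) + b(74)) + 675 = ((12 - ⅙*(-120)²) - 7) + 675 = ((12 - ⅙*14400) - 7) + 675 = ((12 - 2400) - 7) + 675 = (-2388 - 7) + 675 = -2395 + 675 = -1720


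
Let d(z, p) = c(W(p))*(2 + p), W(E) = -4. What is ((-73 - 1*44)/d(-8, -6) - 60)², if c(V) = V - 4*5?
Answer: 3837681/1024 ≈ 3747.7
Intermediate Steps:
c(V) = -20 + V (c(V) = V - 20 = -20 + V)
d(z, p) = -48 - 24*p (d(z, p) = (-20 - 4)*(2 + p) = -24*(2 + p) = -48 - 24*p)
((-73 - 1*44)/d(-8, -6) - 60)² = ((-73 - 1*44)/(-48 - 24*(-6)) - 60)² = ((-73 - 44)/(-48 + 144) - 60)² = (-117/96 - 60)² = (-117*1/96 - 60)² = (-39/32 - 60)² = (-1959/32)² = 3837681/1024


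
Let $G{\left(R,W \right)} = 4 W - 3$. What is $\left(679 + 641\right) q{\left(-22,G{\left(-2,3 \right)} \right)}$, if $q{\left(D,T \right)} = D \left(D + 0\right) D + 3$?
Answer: $-14051400$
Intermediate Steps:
$G{\left(R,W \right)} = -3 + 4 W$
$q{\left(D,T \right)} = 3 + D^{3}$ ($q{\left(D,T \right)} = D D D + 3 = D^{2} D + 3 = D^{3} + 3 = 3 + D^{3}$)
$\left(679 + 641\right) q{\left(-22,G{\left(-2,3 \right)} \right)} = \left(679 + 641\right) \left(3 + \left(-22\right)^{3}\right) = 1320 \left(3 - 10648\right) = 1320 \left(-10645\right) = -14051400$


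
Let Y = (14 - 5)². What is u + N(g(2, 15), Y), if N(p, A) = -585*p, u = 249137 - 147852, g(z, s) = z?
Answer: 100115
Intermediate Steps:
u = 101285
Y = 81 (Y = 9² = 81)
u + N(g(2, 15), Y) = 101285 - 585*2 = 101285 - 1170 = 100115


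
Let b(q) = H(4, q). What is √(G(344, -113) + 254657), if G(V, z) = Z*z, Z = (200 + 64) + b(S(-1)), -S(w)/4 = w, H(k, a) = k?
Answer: √224373 ≈ 473.68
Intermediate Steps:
S(w) = -4*w
b(q) = 4
Z = 268 (Z = (200 + 64) + 4 = 264 + 4 = 268)
G(V, z) = 268*z
√(G(344, -113) + 254657) = √(268*(-113) + 254657) = √(-30284 + 254657) = √224373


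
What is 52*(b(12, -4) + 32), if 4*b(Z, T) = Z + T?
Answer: 1768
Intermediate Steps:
b(Z, T) = T/4 + Z/4 (b(Z, T) = (Z + T)/4 = (T + Z)/4 = T/4 + Z/4)
52*(b(12, -4) + 32) = 52*(((1/4)*(-4) + (1/4)*12) + 32) = 52*((-1 + 3) + 32) = 52*(2 + 32) = 52*34 = 1768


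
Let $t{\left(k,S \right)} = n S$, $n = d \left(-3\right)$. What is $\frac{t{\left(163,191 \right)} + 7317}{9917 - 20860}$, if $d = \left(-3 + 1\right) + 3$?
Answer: $- \frac{6744}{10943} \approx -0.61628$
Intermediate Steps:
$d = 1$ ($d = -2 + 3 = 1$)
$n = -3$ ($n = 1 \left(-3\right) = -3$)
$t{\left(k,S \right)} = - 3 S$
$\frac{t{\left(163,191 \right)} + 7317}{9917 - 20860} = \frac{\left(-3\right) 191 + 7317}{9917 - 20860} = \frac{-573 + 7317}{-10943} = 6744 \left(- \frac{1}{10943}\right) = - \frac{6744}{10943}$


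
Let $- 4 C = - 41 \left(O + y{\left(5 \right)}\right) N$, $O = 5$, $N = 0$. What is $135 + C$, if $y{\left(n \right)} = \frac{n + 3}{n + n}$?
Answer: $135$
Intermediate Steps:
$y{\left(n \right)} = \frac{3 + n}{2 n}$
$C = 0$ ($C = - \frac{\left(-41\right) \left(5 + \frac{3 + 5}{2 \cdot 5}\right) 0}{4} = - \frac{\left(-41\right) \left(5 + \frac{1}{2} \cdot \frac{1}{5} \cdot 8\right) 0}{4} = - \frac{\left(-41\right) \left(5 + \frac{4}{5}\right) 0}{4} = - \frac{\left(-41\right) \frac{29}{5} \cdot 0}{4} = - \frac{\left(-41\right) 0}{4} = \left(- \frac{1}{4}\right) 0 = 0$)
$135 + C = 135 + 0 = 135$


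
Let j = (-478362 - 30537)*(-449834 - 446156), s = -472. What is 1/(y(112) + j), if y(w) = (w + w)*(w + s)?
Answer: 1/455968334370 ≈ 2.1931e-12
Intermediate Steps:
y(w) = 2*w*(-472 + w) (y(w) = (w + w)*(w - 472) = (2*w)*(-472 + w) = 2*w*(-472 + w))
j = 455968415010 (j = -508899*(-895990) = 455968415010)
1/(y(112) + j) = 1/(2*112*(-472 + 112) + 455968415010) = 1/(2*112*(-360) + 455968415010) = 1/(-80640 + 455968415010) = 1/455968334370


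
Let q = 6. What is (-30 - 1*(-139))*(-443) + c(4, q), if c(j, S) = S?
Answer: -48281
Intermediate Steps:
(-30 - 1*(-139))*(-443) + c(4, q) = (-30 - 1*(-139))*(-443) + 6 = (-30 + 139)*(-443) + 6 = 109*(-443) + 6 = -48287 + 6 = -48281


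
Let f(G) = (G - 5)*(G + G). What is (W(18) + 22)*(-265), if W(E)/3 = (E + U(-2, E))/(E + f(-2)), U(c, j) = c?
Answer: -140450/23 ≈ -6106.5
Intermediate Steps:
f(G) = 2*G*(-5 + G) (f(G) = (-5 + G)*(2*G) = 2*G*(-5 + G))
W(E) = 3*(-2 + E)/(28 + E) (W(E) = 3*((E - 2)/(E + 2*(-2)*(-5 - 2))) = 3*((-2 + E)/(E + 2*(-2)*(-7))) = 3*((-2 + E)/(E + 28)) = 3*((-2 + E)/(28 + E)) = 3*(-2 + E)/(28 + E))
(W(18) + 22)*(-265) = (3*(-2 + 18)/(28 + 18) + 22)*(-265) = (3*16/46 + 22)*(-265) = (3*(1/46)*16 + 22)*(-265) = (24/23 + 22)*(-265) = (530/23)*(-265) = -140450/23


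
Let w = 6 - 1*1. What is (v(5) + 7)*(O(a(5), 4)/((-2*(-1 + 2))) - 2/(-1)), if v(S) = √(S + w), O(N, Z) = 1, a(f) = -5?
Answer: 21/2 + 3*√10/2 ≈ 15.243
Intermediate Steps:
w = 5 (w = 6 - 1 = 5)
v(S) = √(5 + S) (v(S) = √(S + 5) = √(5 + S))
(v(5) + 7)*(O(a(5), 4)/((-2*(-1 + 2))) - 2/(-1)) = (√(5 + 5) + 7)*(1/(-2*(-1 + 2)) - 2/(-1)) = (√10 + 7)*(1/(-2*1) - 2*(-1)) = (7 + √10)*(1/(-2) + 2) = (7 + √10)*(1*(-½) + 2) = (7 + √10)*(-½ + 2) = (7 + √10)*(3/2) = 21/2 + 3*√10/2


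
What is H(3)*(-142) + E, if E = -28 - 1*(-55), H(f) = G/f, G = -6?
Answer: 311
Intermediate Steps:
H(f) = -6/f
E = 27 (E = -28 + 55 = 27)
H(3)*(-142) + E = -6/3*(-142) + 27 = -6*⅓*(-142) + 27 = -2*(-142) + 27 = 284 + 27 = 311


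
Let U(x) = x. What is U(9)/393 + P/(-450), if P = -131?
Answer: 18511/58950 ≈ 0.31401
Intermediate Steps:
U(9)/393 + P/(-450) = 9/393 - 131/(-450) = 9*(1/393) - 131*(-1/450) = 3/131 + 131/450 = 18511/58950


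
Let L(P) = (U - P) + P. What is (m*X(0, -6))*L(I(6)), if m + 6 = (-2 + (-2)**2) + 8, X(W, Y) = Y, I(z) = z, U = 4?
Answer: -96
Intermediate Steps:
L(P) = 4 (L(P) = (4 - P) + P = 4)
m = 4 (m = -6 + ((-2 + (-2)**2) + 8) = -6 + ((-2 + 4) + 8) = -6 + (2 + 8) = -6 + 10 = 4)
(m*X(0, -6))*L(I(6)) = (4*(-6))*4 = -24*4 = -96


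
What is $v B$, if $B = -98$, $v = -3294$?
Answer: $322812$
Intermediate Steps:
$v B = \left(-3294\right) \left(-98\right) = 322812$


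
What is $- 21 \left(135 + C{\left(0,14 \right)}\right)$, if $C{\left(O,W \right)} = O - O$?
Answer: $-2835$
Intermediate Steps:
$C{\left(O,W \right)} = 0$
$- 21 \left(135 + C{\left(0,14 \right)}\right) = - 21 \left(135 + 0\right) = \left(-21\right) 135 = -2835$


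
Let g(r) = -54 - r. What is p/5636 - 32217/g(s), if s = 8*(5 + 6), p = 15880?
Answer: 45957493/200078 ≈ 229.70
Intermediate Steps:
s = 88 (s = 8*11 = 88)
p/5636 - 32217/g(s) = 15880/5636 - 32217/(-54 - 1*88) = 15880*(1/5636) - 32217/(-54 - 88) = 3970/1409 - 32217/(-142) = 3970/1409 - 32217*(-1/142) = 3970/1409 + 32217/142 = 45957493/200078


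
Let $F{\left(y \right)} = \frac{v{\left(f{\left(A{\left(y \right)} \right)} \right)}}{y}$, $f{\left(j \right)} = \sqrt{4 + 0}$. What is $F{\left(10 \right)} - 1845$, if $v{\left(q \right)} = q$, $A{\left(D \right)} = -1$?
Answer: $- \frac{9224}{5} \approx -1844.8$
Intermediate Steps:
$f{\left(j \right)} = 2$ ($f{\left(j \right)} = \sqrt{4} = 2$)
$F{\left(y \right)} = \frac{2}{y}$
$F{\left(10 \right)} - 1845 = \frac{2}{10} - 1845 = 2 \cdot \frac{1}{10} - 1845 = \frac{1}{5} - 1845 = - \frac{9224}{5}$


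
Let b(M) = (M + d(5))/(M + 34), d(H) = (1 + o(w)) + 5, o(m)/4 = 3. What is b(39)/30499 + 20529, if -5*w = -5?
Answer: 45706319940/2226427 ≈ 20529.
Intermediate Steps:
w = 1 (w = -⅕*(-5) = 1)
o(m) = 12 (o(m) = 4*3 = 12)
d(H) = 18 (d(H) = (1 + 12) + 5 = 13 + 5 = 18)
b(M) = (18 + M)/(34 + M) (b(M) = (M + 18)/(M + 34) = (18 + M)/(34 + M))
b(39)/30499 + 20529 = ((18 + 39)/(34 + 39))/30499 + 20529 = (57/73)*(1/30499) + 20529 = 57/2226427 + 20529 = 45706319940/2226427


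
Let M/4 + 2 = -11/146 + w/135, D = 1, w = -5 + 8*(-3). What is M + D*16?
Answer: 67402/9855 ≈ 6.8394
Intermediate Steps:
w = -29 (w = -5 - 24 = -29)
M = -90278/9855 (M = -8 + 4*(-11/146 - 29/135) = -8 + 4*(-5719/19710) = -8 - 11438/9855 = -90278/9855 ≈ -9.1606)
M + D*16 = -90278/9855 + 1*16 = -90278/9855 + 16 = 67402/9855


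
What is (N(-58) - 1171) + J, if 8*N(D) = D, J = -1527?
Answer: -10821/4 ≈ -2705.3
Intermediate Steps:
N(D) = D/8
(N(-58) - 1171) + J = ((⅛)*(-58) - 1171) - 1527 = (-29/4 - 1171) - 1527 = -4713/4 - 1527 = -10821/4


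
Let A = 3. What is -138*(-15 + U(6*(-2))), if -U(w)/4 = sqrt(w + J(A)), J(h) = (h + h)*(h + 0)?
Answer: 2070 + 552*sqrt(6) ≈ 3422.1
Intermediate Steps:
J(h) = 2*h**2 (J(h) = (2*h)*h = 2*h**2)
U(w) = -4*sqrt(18 + w) (U(w) = -4*sqrt(w + 2*3**2) = -4*sqrt(w + 2*9) = -4*sqrt(w + 18) = -4*sqrt(18 + w))
-138*(-15 + U(6*(-2))) = -138*(-15 - 4*sqrt(18 + 6*(-2))) = -138*(-15 - 4*sqrt(18 - 12)) = -138*(-15 - 4*sqrt(6)) = 2070 + 552*sqrt(6)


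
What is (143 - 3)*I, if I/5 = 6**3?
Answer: 151200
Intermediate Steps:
I = 1080 (I = 5*6**3 = 5*216 = 1080)
(143 - 3)*I = (143 - 3)*1080 = 140*1080 = 151200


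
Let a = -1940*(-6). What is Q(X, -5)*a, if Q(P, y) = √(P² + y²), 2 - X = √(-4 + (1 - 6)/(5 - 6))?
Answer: 11640*√26 ≈ 59353.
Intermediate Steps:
a = 11640
X = 1 (X = 2 - √(-4 + (1 - 6)/(5 - 6)) = 2 - √(-4 - 5/(-1)) = 2 - √(-4 - 5*(-1)) = 2 - √(-4 + 5) = 2 - √1 = 2 - 1*1 = 2 - 1 = 1)
Q(X, -5)*a = √(1² + (-5)²)*11640 = √(1 + 25)*11640 = √26*11640 = 11640*√26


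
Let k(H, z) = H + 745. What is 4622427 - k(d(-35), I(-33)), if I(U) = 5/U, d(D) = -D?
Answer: 4621647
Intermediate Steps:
k(H, z) = 745 + H
4622427 - k(d(-35), I(-33)) = 4622427 - (745 - 1*(-35)) = 4622427 - (745 + 35) = 4622427 - 1*780 = 4622427 - 780 = 4621647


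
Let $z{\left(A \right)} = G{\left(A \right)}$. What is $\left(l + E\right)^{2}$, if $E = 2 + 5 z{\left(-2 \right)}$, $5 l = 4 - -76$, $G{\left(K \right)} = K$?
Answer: $64$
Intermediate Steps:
$z{\left(A \right)} = A$
$l = 16$ ($l = \frac{4 - -76}{5} = \frac{4 + 76}{5} = \frac{1}{5} \cdot 80 = 16$)
$E = -8$ ($E = 2 + 5 \left(-2\right) = 2 - 10 = -8$)
$\left(l + E\right)^{2} = \left(16 - 8\right)^{2} = 8^{2} = 64$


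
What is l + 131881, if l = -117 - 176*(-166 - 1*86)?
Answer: 176116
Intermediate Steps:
l = 44235 (l = -117 - 176*(-166 - 86) = -117 - 176*(-252) = -117 + 44352 = 44235)
l + 131881 = 44235 + 131881 = 176116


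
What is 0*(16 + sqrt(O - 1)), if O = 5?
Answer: 0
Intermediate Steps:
0*(16 + sqrt(O - 1)) = 0*(16 + sqrt(5 - 1)) = 0*(16 + sqrt(4)) = 0*(16 + 2) = 0*18 = 0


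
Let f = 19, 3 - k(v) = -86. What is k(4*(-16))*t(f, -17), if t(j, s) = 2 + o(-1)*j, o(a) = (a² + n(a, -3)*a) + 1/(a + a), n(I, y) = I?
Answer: 5429/2 ≈ 2714.5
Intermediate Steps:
k(v) = 89 (k(v) = 3 - 1*(-86) = 3 + 86 = 89)
o(a) = 1/(2*a) + 2*a² (o(a) = (a² + a*a) + 1/(a + a) = (a² + a²) + 1/(2*a) = 2*a² + 1/(2*a) = 1/(2*a) + 2*a²)
t(j, s) = 2 + 3*j/2 (t(j, s) = 2 + ((½)*(1 + 4*(-1)³)/(-1))*j = 2 + ((½)*(-1)*(1 + 4*(-1)))*j = 2 + ((½)*(-1)*(1 - 4))*j = 2 + ((½)*(-1)*(-3))*j = 2 + 3*j/2)
k(4*(-16))*t(f, -17) = 89*(2 + (3/2)*19) = 89*(2 + 57/2) = 89*(61/2) = 5429/2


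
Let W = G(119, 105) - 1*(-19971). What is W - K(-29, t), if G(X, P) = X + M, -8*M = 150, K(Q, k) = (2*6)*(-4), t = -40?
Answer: 80477/4 ≈ 20119.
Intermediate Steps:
K(Q, k) = -48 (K(Q, k) = 12*(-4) = -48)
M = -75/4 (M = -⅛*150 = -75/4 ≈ -18.750)
G(X, P) = -75/4 + X (G(X, P) = X - 75/4 = -75/4 + X)
W = 80285/4 (W = (-75/4 + 119) - 1*(-19971) = 401/4 + 19971 = 80285/4 ≈ 20071.)
W - K(-29, t) = 80285/4 - 1*(-48) = 80285/4 + 48 = 80477/4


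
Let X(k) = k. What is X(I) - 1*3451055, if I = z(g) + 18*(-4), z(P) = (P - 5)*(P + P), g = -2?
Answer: -3451099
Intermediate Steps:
z(P) = 2*P*(-5 + P) (z(P) = (-5 + P)*(2*P) = 2*P*(-5 + P))
I = -44 (I = 2*(-2)*(-5 - 2) + 18*(-4) = 2*(-2)*(-7) - 72 = 28 - 72 = -44)
X(I) - 1*3451055 = -44 - 1*3451055 = -44 - 3451055 = -3451099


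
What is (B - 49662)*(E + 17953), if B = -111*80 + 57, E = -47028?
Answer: 1700451375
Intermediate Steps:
B = -8823 (B = -8880 + 57 = -8823)
(B - 49662)*(E + 17953) = (-8823 - 49662)*(-47028 + 17953) = -58485*(-29075) = 1700451375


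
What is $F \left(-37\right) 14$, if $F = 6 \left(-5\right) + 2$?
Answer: $14504$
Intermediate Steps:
$F = -28$ ($F = -30 + 2 = -28$)
$F \left(-37\right) 14 = \left(-28\right) \left(-37\right) 14 = 1036 \cdot 14 = 14504$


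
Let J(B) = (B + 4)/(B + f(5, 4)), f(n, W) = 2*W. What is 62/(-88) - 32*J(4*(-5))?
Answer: -5725/132 ≈ -43.371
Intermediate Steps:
J(B) = (4 + B)/(8 + B) (J(B) = (B + 4)/(B + 2*4) = (4 + B)/(B + 8) = (4 + B)/(8 + B))
62/(-88) - 32*J(4*(-5)) = 62/(-88) - 32*(4 + 4*(-5))/(8 + 4*(-5)) = 62*(-1/88) - 32*(4 - 20)/(8 - 20) = -31/44 - 32*(-16)/(-12) = -31/44 - (-8)*(-16)/3 = -31/44 - 32*4/3 = -31/44 - 128/3 = -5725/132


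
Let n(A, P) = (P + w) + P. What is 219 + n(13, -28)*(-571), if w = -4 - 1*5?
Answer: 37334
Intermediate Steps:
w = -9 (w = -4 - 5 = -9)
n(A, P) = -9 + 2*P (n(A, P) = (P - 9) + P = (-9 + P) + P = -9 + 2*P)
219 + n(13, -28)*(-571) = 219 + (-9 + 2*(-28))*(-571) = 219 + (-9 - 56)*(-571) = 219 - 65*(-571) = 219 + 37115 = 37334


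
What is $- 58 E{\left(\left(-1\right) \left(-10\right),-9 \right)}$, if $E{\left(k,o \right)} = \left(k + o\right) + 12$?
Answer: $-754$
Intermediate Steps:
$E{\left(k,o \right)} = 12 + k + o$
$- 58 E{\left(\left(-1\right) \left(-10\right),-9 \right)} = - 58 \left(12 - -10 - 9\right) = - 58 \left(12 + 10 - 9\right) = \left(-58\right) 13 = -754$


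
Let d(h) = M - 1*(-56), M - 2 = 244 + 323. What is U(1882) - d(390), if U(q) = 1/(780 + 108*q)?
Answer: -127522499/204036 ≈ -625.00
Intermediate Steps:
M = 569 (M = 2 + (244 + 323) = 2 + 567 = 569)
d(h) = 625 (d(h) = 569 - 1*(-56) = 569 + 56 = 625)
U(1882) - d(390) = 1/(12*(65 + 9*1882)) - 1*625 = 1/(12*(65 + 16938)) - 625 = (1/12)/17003 - 625 = (1/12)*(1/17003) - 625 = 1/204036 - 625 = -127522499/204036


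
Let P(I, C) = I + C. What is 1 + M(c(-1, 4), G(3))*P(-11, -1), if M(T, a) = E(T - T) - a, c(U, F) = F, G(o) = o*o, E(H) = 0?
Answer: 109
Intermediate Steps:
P(I, C) = C + I
G(o) = o**2
M(T, a) = -a (M(T, a) = 0 - a = -a)
1 + M(c(-1, 4), G(3))*P(-11, -1) = 1 + (-1*3**2)*(-1 - 11) = 1 - 1*9*(-12) = 1 - 9*(-12) = 1 + 108 = 109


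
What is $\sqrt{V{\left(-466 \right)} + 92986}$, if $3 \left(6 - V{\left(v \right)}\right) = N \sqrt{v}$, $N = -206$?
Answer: $\frac{\sqrt{836928 + 618 i \sqrt{466}}}{3} \approx 304.96 + 2.4304 i$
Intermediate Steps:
$V{\left(v \right)} = 6 + \frac{206 \sqrt{v}}{3}$ ($V{\left(v \right)} = 6 - \frac{\left(-206\right) \sqrt{v}}{3} = 6 + \frac{206 \sqrt{v}}{3}$)
$\sqrt{V{\left(-466 \right)} + 92986} = \sqrt{\left(6 + \frac{206 \sqrt{-466}}{3}\right) + 92986} = \sqrt{\left(6 + \frac{206 i \sqrt{466}}{3}\right) + 92986} = \sqrt{92992 + \frac{206 i \sqrt{466}}{3}}$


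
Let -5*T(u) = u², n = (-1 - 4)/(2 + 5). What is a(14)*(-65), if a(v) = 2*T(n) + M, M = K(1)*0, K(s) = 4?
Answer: 650/49 ≈ 13.265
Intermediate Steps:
n = -5/7 ≈ -0.71429
M = 0 (M = 4*0 = 0)
T(u) = -u²/5
a(v) = -10/49 (a(v) = 2*(-(-5/7)²/5) + 0 = 2*(-⅕*25/49) + 0 = 2*(-5/49) + 0 = -10/49 + 0 = -10/49)
a(14)*(-65) = -10/49*(-65) = 650/49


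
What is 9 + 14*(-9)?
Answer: -117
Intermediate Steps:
9 + 14*(-9) = 9 - 126 = -117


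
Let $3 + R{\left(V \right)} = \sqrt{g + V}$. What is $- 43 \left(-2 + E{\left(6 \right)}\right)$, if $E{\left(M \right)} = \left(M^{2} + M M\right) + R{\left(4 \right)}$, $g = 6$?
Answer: $-2881 - 43 \sqrt{10} \approx -3017.0$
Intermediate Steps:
$R{\left(V \right)} = -3 + \sqrt{6 + V}$
$E{\left(M \right)} = -3 + \sqrt{10} + 2 M^{2}$ ($E{\left(M \right)} = \left(M^{2} + M M\right) - \left(3 - \sqrt{6 + 4}\right) = \left(M^{2} + M^{2}\right) - \left(3 - \sqrt{10}\right) = 2 M^{2} - \left(3 - \sqrt{10}\right) = -3 + \sqrt{10} + 2 M^{2}$)
$- 43 \left(-2 + E{\left(6 \right)}\right) = - 43 \left(-2 + \left(-3 + \sqrt{10} + 2 \cdot 6^{2}\right)\right) = - 43 \left(-2 + \left(-3 + \sqrt{10} + 2 \cdot 36\right)\right) = - 43 \left(-2 + \left(-3 + \sqrt{10} + 72\right)\right) = - 43 \left(-2 + \left(69 + \sqrt{10}\right)\right) = - 43 \left(67 + \sqrt{10}\right) = -2881 - 43 \sqrt{10}$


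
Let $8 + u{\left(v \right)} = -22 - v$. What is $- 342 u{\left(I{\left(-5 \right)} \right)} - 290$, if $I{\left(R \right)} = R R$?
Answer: $18520$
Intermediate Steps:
$I{\left(R \right)} = R^{2}$
$u{\left(v \right)} = -30 - v$ ($u{\left(v \right)} = -8 - \left(22 + v\right) = -30 - v$)
$- 342 u{\left(I{\left(-5 \right)} \right)} - 290 = - 342 \left(-30 - \left(-5\right)^{2}\right) - 290 = - 342 \left(-30 - 25\right) - 290 = \left(-342\right) \left(-55\right) - 290 = 18810 - 290 = 18520$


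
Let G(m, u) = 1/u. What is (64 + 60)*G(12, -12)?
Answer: -31/3 ≈ -10.333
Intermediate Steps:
(64 + 60)*G(12, -12) = (64 + 60)/(-12) = 124*(-1/12) = -31/3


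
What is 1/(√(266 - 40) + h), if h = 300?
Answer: 150/44887 - √226/89774 ≈ 0.0031743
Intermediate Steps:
1/(√(266 - 40) + h) = 1/(√(266 - 40) + 300) = 1/(√226 + 300) = 1/(300 + √226)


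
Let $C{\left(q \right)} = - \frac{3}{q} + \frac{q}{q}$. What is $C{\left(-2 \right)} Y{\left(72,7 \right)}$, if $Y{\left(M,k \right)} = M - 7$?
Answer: $\frac{325}{2} \approx 162.5$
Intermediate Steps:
$Y{\left(M,k \right)} = -7 + M$ ($Y{\left(M,k \right)} = M - 7 = -7 + M$)
$C{\left(q \right)} = 1 - \frac{3}{q}$ ($C{\left(q \right)} = - \frac{3}{q} + 1 = 1 - \frac{3}{q}$)
$C{\left(-2 \right)} Y{\left(72,7 \right)} = \frac{-3 - 2}{-2} \left(-7 + 72\right) = \left(- \frac{1}{2}\right) \left(-5\right) 65 = \frac{5}{2} \cdot 65 = \frac{325}{2}$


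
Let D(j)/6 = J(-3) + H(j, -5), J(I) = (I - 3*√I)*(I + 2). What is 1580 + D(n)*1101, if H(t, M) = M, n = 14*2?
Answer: -11632 + 19818*I*√3 ≈ -11632.0 + 34326.0*I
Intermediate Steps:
n = 28
J(I) = (2 + I)*(I - 3*√I) (J(I) = (I - 3*√I)*(2 + I) = (2 + I)*(I - 3*√I))
D(j) = -12 + 18*I*√3 (D(j) = 6*(((-3)² - 6*I*√3 - (-9)*I*√3 + 2*(-3)) - 5) = 6*((9 - 6*I*√3 - (-9)*I*√3 - 6) - 5) = 6*((9 - 6*I*√3 + 9*I*√3 - 6) - 5) = 6*((3 + 3*I*√3) - 5) = 6*(-2 + 3*I*√3) = -12 + 18*I*√3)
1580 + D(n)*1101 = 1580 + (-12 + 18*I*√3)*1101 = 1580 + (-13212 + 19818*I*√3) = -11632 + 19818*I*√3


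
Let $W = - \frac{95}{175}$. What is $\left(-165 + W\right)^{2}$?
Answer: $\frac{33570436}{1225} \approx 27404.0$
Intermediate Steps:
$W = - \frac{19}{35}$ ($W = \left(-95\right) \frac{1}{175} = - \frac{19}{35} \approx -0.54286$)
$\left(-165 + W\right)^{2} = \left(-165 - \frac{19}{35}\right)^{2} = \left(- \frac{5794}{35}\right)^{2} = \frac{33570436}{1225}$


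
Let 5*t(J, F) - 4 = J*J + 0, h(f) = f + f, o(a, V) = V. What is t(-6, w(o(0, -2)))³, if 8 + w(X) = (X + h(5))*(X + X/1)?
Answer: 512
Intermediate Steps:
h(f) = 2*f
w(X) = -8 + 2*X*(10 + X) (w(X) = -8 + (X + 2*5)*(X + X/1) = -8 + (X + 10)*(X + X*1) = -8 + (10 + X)*(X + X) = -8 + (10 + X)*(2*X) = -8 + 2*X*(10 + X))
t(J, F) = ⅘ + J²/5 (t(J, F) = ⅘ + (J*J + 0)/5 = ⅘ + (J² + 0)/5 = ⅘ + J²/5)
t(-6, w(o(0, -2)))³ = (⅘ + (⅕)*(-6)²)³ = (⅘ + (⅕)*36)³ = (⅘ + 36/5)³ = 8³ = 512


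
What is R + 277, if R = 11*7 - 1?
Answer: 353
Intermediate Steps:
R = 76 (R = 77 - 1 = 76)
R + 277 = 76 + 277 = 353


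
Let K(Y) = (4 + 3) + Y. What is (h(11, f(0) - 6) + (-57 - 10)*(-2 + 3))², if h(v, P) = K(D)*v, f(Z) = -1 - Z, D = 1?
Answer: 441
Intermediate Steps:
K(Y) = 7 + Y
h(v, P) = 8*v (h(v, P) = (7 + 1)*v = 8*v)
(h(11, f(0) - 6) + (-57 - 10)*(-2 + 3))² = (8*11 + (-57 - 10)*(-2 + 3))² = (88 - 67*1)² = (88 - 67)² = 21² = 441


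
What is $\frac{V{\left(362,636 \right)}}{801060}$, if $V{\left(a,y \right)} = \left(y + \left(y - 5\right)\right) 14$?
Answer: $\frac{8869}{400530} \approx 0.022143$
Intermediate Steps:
$V{\left(a,y \right)} = -70 + 28 y$ ($V{\left(a,y \right)} = \left(y + \left(y - 5\right)\right) 14 = \left(y + \left(-5 + y\right)\right) 14 = \left(-5 + 2 y\right) 14 = -70 + 28 y$)
$\frac{V{\left(362,636 \right)}}{801060} = \frac{-70 + 28 \cdot 636}{801060} = \left(-70 + 17808\right) \frac{1}{801060} = 17738 \cdot \frac{1}{801060} = \frac{8869}{400530}$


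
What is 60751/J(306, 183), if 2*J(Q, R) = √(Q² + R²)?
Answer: 121502*√565/8475 ≈ 340.78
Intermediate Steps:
J(Q, R) = √(Q² + R²)/2
60751/J(306, 183) = 60751/((√(306² + 183²)/2)) = 60751/((√(93636 + 33489)/2)) = 60751/((√127125/2)) = 60751/(((15*√565)/2)) = 60751/((15*√565/2)) = 60751*(2*√565/8475) = 121502*√565/8475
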